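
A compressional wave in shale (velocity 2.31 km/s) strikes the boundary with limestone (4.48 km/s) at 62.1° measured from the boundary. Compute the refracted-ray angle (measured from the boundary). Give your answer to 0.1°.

24.8°

Convert to the normal: θ₁ = 90° − 62.1° = 27.9°.
Snell's law: sin θ₂ = (V₂/V₁)·sin θ₁ = (4.48/2.31)·sin 27.9° = 0.9075.
θ₂ = sin⁻¹(0.9075) = 65.16° (from vertical).
From the interface: 90° − 65.16° = 24.84°.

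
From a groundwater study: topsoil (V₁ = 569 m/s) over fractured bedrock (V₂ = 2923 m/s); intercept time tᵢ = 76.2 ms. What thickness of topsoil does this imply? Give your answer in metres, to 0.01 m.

θ_c = arcsin(569/2923) = 11.23°; cos θ_c = 0.9809.
tᵢ = 2h cos θ_c/V₁ ⇒ h = tᵢ·V₁/(2 cos θ_c) = 0.0762·569/(2·0.9809) = 22.10 m.

22.10 m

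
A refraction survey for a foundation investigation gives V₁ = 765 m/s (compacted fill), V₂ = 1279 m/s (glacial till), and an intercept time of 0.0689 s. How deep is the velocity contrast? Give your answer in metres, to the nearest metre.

θ_c = arcsin(765/1279) = 36.74°; cos θ_c = 0.8014.
tᵢ = 2h cos θ_c/V₁ ⇒ h = tᵢ·V₁/(2 cos θ_c) = 0.0689·765/(2·0.8014) = 32.89 m.

33 m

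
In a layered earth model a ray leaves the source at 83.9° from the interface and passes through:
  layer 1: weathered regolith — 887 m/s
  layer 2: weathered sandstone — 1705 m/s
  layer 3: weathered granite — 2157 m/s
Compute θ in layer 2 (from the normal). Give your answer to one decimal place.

From the normal: θ₁ = 90° − 83.9° = 6.1°.
Ray parameter p = sin 6.1° / 887 = 1.1980e-04 s/m.
sin θ_2 = p·V_2 = 1.1980e-04 × 1705 = 0.2043.
θ_2 = arcsin 0.2043 = 11.79°.

11.8°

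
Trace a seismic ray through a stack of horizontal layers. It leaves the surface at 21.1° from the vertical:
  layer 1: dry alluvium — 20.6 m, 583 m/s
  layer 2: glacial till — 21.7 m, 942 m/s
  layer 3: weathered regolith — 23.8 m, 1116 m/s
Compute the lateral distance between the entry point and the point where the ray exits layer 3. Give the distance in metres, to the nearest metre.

46 m

p = sin θ₁/V₁ = sin 21.1°/583 = 6.1749e-04 s/m is conserved through the stack.
Layer 1: θ = 21.10°; offset = 20.6·tan 21.10° = 7.949 m.
Layer 2: sin θ = p·942 = 0.5817 → θ = 35.57°; offset = 21.7·tan 35.57° = 15.518 m.
Layer 3: sin θ = p·1116 = 0.6891 → θ = 43.56°; offset = 23.8·tan 43.56° = 22.633 m.
Σ offsets = 46.100 m.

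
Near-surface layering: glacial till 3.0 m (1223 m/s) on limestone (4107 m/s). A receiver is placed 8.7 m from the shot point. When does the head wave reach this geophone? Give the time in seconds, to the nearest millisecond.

t = x/V₂ + 2h·√(V₂²−V₁²)/(V₁V₂).
√(V₂²−V₁²) = √(4107²−1223²) = 3920.7 m/s; delay term = 2·3.0·3920.7/(1223·4107) = 0.00468 s.
t = 8.7/4107 + 0.00468 = 0.00680 s.

0.007 s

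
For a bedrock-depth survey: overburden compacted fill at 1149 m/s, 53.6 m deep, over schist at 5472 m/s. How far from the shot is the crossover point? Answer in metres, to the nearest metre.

133 m

θ_c = arcsin(1149/5472) = 12.12°, so cos θ_c = 0.9777 and tᵢ = 2h cos θ_c/V₁ = 0.0912 s.
At crossover x/V₁ = x/V₂ + tᵢ ⇒ x = tᵢ/(1/V₁ − 1/V₂) = 0.09122/(8.7032e-04 − 1.8275e-04) = 132.67 m.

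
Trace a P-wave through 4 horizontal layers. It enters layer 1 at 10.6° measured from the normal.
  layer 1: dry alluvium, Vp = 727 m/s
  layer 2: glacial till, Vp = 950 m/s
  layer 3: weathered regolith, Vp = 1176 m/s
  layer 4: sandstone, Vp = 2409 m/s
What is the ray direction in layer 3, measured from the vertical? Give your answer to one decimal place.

17.3°

Snell's law across each interface conserves sin θ / V, so sin θ_3 = V_3·sin θ₁/V₁.
sin θ_3 = 1176 × sin 10.6° / 727 = 0.2976.
θ_3 = arcsin 0.2976 = 17.31°.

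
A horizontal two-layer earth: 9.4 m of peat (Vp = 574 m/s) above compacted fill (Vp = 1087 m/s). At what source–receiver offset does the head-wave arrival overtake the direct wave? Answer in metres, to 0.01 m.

33.83 m

θ_c = arcsin(574/1087) = 31.87°, so cos θ_c = 0.8492 and tᵢ = 2h cos θ_c/V₁ = 0.0278 s.
At crossover x/V₁ = x/V₂ + tᵢ ⇒ x = tᵢ/(1/V₁ − 1/V₂) = 0.02781/(1.7422e-03 − 9.1996e-04) = 33.83 m.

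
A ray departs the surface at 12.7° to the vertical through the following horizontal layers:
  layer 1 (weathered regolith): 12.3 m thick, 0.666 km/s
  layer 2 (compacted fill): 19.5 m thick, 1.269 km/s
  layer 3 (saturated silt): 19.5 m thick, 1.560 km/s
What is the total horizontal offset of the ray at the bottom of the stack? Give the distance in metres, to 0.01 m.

Apply Snell's law at each interface; in layer i the horizontal offset is hᵢ·tan θᵢ.
Layer 1: θ = 12.70°; offset = 12.3·tan 12.70° = 2.7719 m.
Layer 2: sin θ = 1.269·sin 12.7°/0.666 = 0.4189, θ = 24.76°; offset = 19.5·tan 24.76° = 8.9958 m.
Layer 3: sin θ = 1.560·sin 12.7°/0.666 = 0.5150, θ = 30.99°; offset = 19.5·tan 30.99° = 11.7142 m.
Summing the layer offsets gives 23.4819 m.

23.48 m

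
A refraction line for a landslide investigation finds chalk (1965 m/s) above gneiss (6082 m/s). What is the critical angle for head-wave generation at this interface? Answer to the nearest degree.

At critical incidence the refracted ray runs along the interface (θ₂ = 90°), so sin θ_c = V₁/V₂.
θ_c = arcsin(1965/6082) = arcsin 0.3231 = 18.85°.

19°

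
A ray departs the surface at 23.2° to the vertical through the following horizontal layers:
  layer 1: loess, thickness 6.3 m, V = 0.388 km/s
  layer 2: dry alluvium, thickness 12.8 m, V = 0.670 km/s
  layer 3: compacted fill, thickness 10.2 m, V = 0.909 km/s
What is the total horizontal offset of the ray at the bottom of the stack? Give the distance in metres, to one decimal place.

39.0 m

p = sin θ₁/V₁ = sin 23.2°/0.388 = 1.0153e+00 s/km is conserved through the stack.
Layer 1: θ = 23.20°; offset = 6.3·tan 23.20° = 2.700 m.
Layer 2: sin θ = p·0.670 = 0.6803 → θ = 42.86°; offset = 12.8·tan 42.86° = 11.880 m.
Layer 3: sin θ = p·0.909 = 0.9229 → θ = 67.36°; offset = 10.2·tan 67.36° = 24.452 m.
Total horizontal offset = 39.032 m.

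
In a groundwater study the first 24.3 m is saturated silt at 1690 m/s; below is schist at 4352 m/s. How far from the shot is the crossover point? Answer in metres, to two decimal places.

θ_c = arcsin(1690/4352) = 22.85°, so cos θ_c = 0.9215 and tᵢ = 2h cos θ_c/V₁ = 0.0265 s.
At crossover x/V₁ = x/V₂ + tᵢ ⇒ x = tᵢ/(1/V₁ − 1/V₂) = 0.02650/(5.9172e-04 − 2.2978e-04) = 73.22 m.

73.22 m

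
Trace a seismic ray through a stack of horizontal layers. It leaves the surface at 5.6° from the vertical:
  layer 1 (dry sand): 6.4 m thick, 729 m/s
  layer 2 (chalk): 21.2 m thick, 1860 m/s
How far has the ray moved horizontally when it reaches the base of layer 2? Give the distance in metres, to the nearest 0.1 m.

6.1 m

Ray parameter p = sin 5.6° / 729 m/s = 1.3386e-04 s/m.
Layer 1: θ = 5.60°; offset = 6.4·tan 5.60° = 0.628 m.
Layer 2: sin θ = p·1860 = 0.2490 → θ = 14.42°; offset = 21.2·tan 14.42° = 5.450 m.
Summing the layer offsets gives 6.077 m.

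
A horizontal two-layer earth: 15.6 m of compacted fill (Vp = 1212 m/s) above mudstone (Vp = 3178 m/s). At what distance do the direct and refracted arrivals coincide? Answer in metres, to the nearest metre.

x_cross = 2h·√((V₂+V₁)/(V₂−V₁)).
(V₂+V₁)/(V₂−V₁) = (3178+1212)/(3178−1212) = 2.2330; √ = 1.4943.
x_cross = 2·15.6·1.4943 = 46.62 m.

47 m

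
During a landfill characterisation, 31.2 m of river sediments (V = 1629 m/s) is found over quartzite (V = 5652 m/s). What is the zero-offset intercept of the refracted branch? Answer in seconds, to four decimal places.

θ_c = arcsin(V₁/V₂) = arcsin(1629/5652) = 16.75°; cos θ_c = 0.9576.
tᵢ = 2h·cos θ_c / V₁ = 2·31.2·0.9576 / 1629 = 0.03668 s.

0.0367 s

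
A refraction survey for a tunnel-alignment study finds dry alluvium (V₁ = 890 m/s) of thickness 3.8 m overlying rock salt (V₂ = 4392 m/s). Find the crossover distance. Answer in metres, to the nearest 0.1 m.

θ_c = arcsin(890/4392) = 11.69°, so cos θ_c = 0.9793 and tᵢ = 2h cos θ_c/V₁ = 0.0084 s.
At crossover x/V₁ = x/V₂ + tᵢ ⇒ x = tᵢ/(1/V₁ − 1/V₂) = 0.00836/(1.1236e-03 − 2.2769e-04) = 9.33 m.

9.3 m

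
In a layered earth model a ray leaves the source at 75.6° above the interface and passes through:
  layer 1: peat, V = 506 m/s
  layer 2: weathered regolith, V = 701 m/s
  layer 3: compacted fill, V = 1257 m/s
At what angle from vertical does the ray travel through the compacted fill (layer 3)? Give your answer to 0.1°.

From the normal: θ₁ = 90° − 75.6° = 14.4°.
Ray parameter p = sin 14.4° / 506 = 4.9148e-04 s/m.
sin θ_3 = p·V_3 = 4.9148e-04 × 1257 = 0.6178.
θ_3 = 38.16° from the vertical.

38.2°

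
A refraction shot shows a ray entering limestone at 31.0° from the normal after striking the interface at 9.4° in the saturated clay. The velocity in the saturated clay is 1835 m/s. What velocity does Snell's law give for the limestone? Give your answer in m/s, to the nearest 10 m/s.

sin 9.4° = 0.1633; sin 31.0° = 0.5150.
V₂ = V₁·(sin θ₂/sin θ₁) = 1835·(0.5150/0.1633) = 5786.56 m/s.

5790 m/s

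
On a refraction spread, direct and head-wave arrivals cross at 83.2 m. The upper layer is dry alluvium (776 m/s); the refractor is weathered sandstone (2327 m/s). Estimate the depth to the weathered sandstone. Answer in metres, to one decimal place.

x_cross = 2h·√((V₂+V₁)/(V₂−V₁)) → h = x_cross / (2·√((V₂+V₁)/(V₂−V₁))).
√((V₂+V₁)/(V₂−V₁)) = √((2327+776)/(2327−776)) = 1.4144.
h = 83.2 / (2·1.4144) = 29.41 m.

29.4 m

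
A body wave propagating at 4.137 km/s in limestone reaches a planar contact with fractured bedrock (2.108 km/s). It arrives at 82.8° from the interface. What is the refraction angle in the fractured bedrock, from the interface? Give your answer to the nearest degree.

Angle from the normal: 90° − 82.8° = 7.2°.
sin θ₁/V₁ = sin θ₂/V₂ ⇒ sin θ₂ = 2.108·sin 7.2°/4.137 = 2.108·0.1253/4.137 = 0.0639.
θ₂ = arcsin 0.0639 = 3.66° from the normal.
From the interface: 90° − 3.66° = 86.34°.

86°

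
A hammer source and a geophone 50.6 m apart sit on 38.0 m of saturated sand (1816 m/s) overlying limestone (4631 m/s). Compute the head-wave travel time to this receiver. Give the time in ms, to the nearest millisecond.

θ_c = arcsin(V₁/V₂) = arcsin(1816/4631) = 23.09°, cos θ_c = 0.9199.
Intercept time tᵢ = 2h cos θ_c / V₁ = 2·38.0·0.9199/1816 = 0.03850 s.
t = x/V₂ + tᵢ = 50.6/4631 + 0.03850 = 0.04942 s.

49 ms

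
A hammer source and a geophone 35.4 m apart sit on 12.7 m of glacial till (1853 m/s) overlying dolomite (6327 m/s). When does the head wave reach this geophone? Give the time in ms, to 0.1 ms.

18.7 ms

t = x/V₂ + 2h·√(V₂²−V₁²)/(V₁V₂).
√(V₂²−V₁²) = √(6327²−1853²) = 6049.6 m/s; delay term = 2·12.7·6049.6/(1853·6327) = 0.01311 s.
t = 35.4/6327 + 0.01311 = 0.01870 s.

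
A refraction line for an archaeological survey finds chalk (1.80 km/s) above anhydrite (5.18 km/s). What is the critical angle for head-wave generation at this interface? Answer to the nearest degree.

20°

At critical incidence the refracted ray runs along the interface (θ₂ = 90°), so sin θ_c = V₁/V₂.
θ_c = arcsin(1.80/5.18) = arcsin 0.3475 = 20.33°.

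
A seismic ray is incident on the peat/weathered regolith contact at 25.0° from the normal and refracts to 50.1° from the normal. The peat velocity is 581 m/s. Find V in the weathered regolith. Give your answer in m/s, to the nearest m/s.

1055 m/s

Snell's law: sin 25.0°/V₁ = sin 50.1°/V₂.
V₂ = V₁·sin 50.1°/sin 25.0° = 581 × 1.8153 = 1054.67 m/s.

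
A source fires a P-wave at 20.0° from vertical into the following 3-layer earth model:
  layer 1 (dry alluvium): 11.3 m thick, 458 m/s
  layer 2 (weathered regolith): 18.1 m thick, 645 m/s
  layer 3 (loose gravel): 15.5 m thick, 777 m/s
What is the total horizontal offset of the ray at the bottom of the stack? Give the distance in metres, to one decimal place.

25.1 m

Ray parameter p = sin 20.0° / 458 m/s = 7.4677e-04 s/m.
Layer 1: θ = 20.00°; offset = 11.3·tan 20.00° = 4.113 m.
Layer 2: sin θ = p·645 = 0.4817 → θ = 28.79°; offset = 18.1·tan 28.79° = 9.948 m.
Layer 3: sin θ = p·777 = 0.5802 → θ = 35.47°; offset = 15.5·tan 35.47° = 11.043 m.
Σ offsets = 25.104 m.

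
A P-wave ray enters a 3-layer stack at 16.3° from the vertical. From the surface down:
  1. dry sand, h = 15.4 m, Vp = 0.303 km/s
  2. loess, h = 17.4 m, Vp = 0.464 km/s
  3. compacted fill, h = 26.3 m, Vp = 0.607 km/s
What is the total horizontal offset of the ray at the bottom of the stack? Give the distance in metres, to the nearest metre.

31 m

Apply Snell's law at each interface; in layer i the horizontal offset is hᵢ·tan θᵢ.
Layer 1: θ = 16.30°; offset = 15.4·tan 16.30° = 4.503 m.
Layer 2: sin θ = 0.464·sin 16.3°/0.303 = 0.4298, θ = 25.45°; offset = 17.4·tan 25.45° = 8.283 m.
Layer 3: sin θ = 0.607·sin 16.3°/0.303 = 0.5623, θ = 34.21°; offset = 26.3·tan 34.21° = 17.882 m.
Total horizontal offset = 30.667 m.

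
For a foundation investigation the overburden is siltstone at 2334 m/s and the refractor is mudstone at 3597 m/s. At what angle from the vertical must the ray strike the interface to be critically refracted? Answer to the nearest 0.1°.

40.5°

Critical incidence: sin θ_c = V₁/V₂ = 2334/3597 = 0.6489.
θ_c = arcsin 0.6489 = 40.46°.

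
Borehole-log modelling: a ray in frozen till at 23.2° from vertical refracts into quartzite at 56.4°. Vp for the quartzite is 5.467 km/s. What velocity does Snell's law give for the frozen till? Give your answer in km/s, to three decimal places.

2.586 km/s

sin 23.2° = 0.3939; sin 56.4° = 0.8329.
V₁ = V₂·(sin θ₁/sin θ₂) = 5.467·(0.3939/0.8329) = 2.586 km/s.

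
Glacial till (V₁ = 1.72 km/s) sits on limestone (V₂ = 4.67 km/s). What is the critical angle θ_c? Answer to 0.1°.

At critical incidence the refracted ray runs along the interface (θ₂ = 90°), so sin θ_c = V₁/V₂.
θ_c = arcsin(1.72/4.67) = arcsin 0.3683 = 21.61°.

21.6°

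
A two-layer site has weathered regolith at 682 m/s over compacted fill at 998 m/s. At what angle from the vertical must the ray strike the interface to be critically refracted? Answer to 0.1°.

43.1°

At critical incidence the refracted ray runs along the interface (θ₂ = 90°), so sin θ_c = V₁/V₂.
θ_c = arcsin(682/998) = arcsin 0.6834 = 43.11°.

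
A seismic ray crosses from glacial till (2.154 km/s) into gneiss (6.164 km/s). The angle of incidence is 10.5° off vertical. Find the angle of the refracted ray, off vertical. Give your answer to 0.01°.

31.43°

Snell's law: sin θ₂ = (V₂/V₁)·sin θ₁ = (6.164/2.154)·sin 10.5° = 0.5215.
θ₂ = arcsin 0.5215 = 31.43° from the normal.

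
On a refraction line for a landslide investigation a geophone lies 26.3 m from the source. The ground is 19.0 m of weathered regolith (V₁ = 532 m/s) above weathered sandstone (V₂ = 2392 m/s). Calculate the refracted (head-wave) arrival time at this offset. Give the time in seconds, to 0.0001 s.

0.0806 s

θ_c = arcsin(V₁/V₂) = arcsin(532/2392) = 12.85°, cos θ_c = 0.9750.
Intercept time tᵢ = 2h cos θ_c / V₁ = 2·19.0·0.9750/532 = 0.06964 s.
t = x/V₂ + tᵢ = 26.3/2392 + 0.06964 = 0.08063 s.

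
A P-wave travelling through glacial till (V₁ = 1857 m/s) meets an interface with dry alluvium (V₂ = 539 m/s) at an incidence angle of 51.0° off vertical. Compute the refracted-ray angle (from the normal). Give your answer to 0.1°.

sin θ₁/V₁ = sin θ₂/V₂ ⇒ sin θ₂ = 539·sin 51.0°/1857 = 539·0.7771/1857 = 0.2256.
θ₂ = sin⁻¹(0.2256) = 13.04° (from vertical).

13.0°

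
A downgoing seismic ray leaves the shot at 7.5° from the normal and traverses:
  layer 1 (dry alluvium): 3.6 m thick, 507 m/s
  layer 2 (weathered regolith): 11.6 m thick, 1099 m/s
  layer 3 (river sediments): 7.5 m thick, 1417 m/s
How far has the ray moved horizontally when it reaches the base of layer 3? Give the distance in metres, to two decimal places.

6.83 m

p = sin θ₁/V₁ = sin 7.5°/507 = 2.5745e-04 s/m is conserved through the stack.
Layer 1: θ = 7.50°; offset = 3.6·tan 7.50° = 0.4739 m.
Layer 2: sin θ = p·1099 = 0.2829 → θ = 16.44°; offset = 11.6·tan 16.44° = 3.4219 m.
Layer 3: sin θ = p·1417 = 0.3648 → θ = 21.40°; offset = 7.5·tan 21.40° = 2.9385 m.
Σ offsets = 6.8344 m.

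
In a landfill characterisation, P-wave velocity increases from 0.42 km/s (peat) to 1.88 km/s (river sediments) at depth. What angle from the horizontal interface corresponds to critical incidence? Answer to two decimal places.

Critical incidence: sin θ_c = V₁/V₂ = 0.42/1.88 = 0.2234.
θ_c = arcsin 0.2234 = 12.91°.
Measured from the interface: 90° − 12.91° = 77.09°.

77.09°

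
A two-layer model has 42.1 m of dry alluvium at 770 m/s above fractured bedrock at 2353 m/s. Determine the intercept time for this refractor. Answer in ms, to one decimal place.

103.3 ms

tᵢ = 2h·√(V₂²−V₁²)/(V₁V₂).
√(V₂²−V₁²) = √(2353²−770²) = 2223.4 m/s.
tᵢ = 2·42.1·2223.4/(770·2353) = 0.10333 s.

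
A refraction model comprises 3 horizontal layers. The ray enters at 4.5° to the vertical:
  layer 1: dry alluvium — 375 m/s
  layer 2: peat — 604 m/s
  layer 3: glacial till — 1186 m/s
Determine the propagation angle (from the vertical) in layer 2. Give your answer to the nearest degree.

7°

Ray parameter p = sin 4.5° / 375 = 2.0922e-04 s/m.
sin θ_2 = p·V_2 = 2.0922e-04 × 604 = 0.1264.
θ_2 = 7.26° from the vertical.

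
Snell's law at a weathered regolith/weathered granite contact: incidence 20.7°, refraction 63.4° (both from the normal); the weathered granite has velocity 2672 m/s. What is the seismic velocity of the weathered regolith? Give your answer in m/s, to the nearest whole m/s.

1056 m/s

Snell's law: sin 20.7°/V₁ = sin 63.4°/V₂.
V₁ = V₂·sin 20.7°/sin 63.4° = 2672 × 0.3953 = 1056.29 m/s.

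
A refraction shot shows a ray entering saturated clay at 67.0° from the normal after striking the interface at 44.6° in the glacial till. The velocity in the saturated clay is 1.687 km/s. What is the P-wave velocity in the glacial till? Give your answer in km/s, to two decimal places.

sin 44.6° = 0.7022; sin 67.0° = 0.9205.
V₁ = V₂·(sin θ₁/sin θ₂) = 1.687·(0.7022/0.9205) = 1.29 km/s.

1.29 km/s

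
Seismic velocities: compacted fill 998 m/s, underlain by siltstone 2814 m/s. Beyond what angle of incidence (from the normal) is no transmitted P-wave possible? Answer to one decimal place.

20.8°

At critical incidence the refracted ray runs along the interface (θ₂ = 90°), so sin θ_c = V₁/V₂.
θ_c = arcsin(998/2814) = arcsin 0.3547 = 20.77°.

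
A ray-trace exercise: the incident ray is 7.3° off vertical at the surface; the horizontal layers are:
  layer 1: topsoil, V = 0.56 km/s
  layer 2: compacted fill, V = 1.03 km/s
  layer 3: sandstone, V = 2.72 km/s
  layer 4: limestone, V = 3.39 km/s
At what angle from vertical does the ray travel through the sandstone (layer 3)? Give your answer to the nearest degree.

Ray parameter p = sin 7.3° / 0.56 = 2.2690e-01 s/km.
sin θ_3 = p·V_3 = 2.2690e-01 × 2.72 = 0.6172.
θ_3 = 38.11° from the vertical.

38°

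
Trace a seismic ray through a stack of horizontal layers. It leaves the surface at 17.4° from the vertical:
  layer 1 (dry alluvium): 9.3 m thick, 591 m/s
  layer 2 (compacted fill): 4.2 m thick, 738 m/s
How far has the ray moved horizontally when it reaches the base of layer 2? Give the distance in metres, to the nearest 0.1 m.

Apply Snell's law at each interface; in layer i the horizontal offset is hᵢ·tan θᵢ.
Layer 1: θ = 17.40°; offset = 9.3·tan 17.40° = 2.914 m.
Layer 2: sin θ = 738·sin 17.4°/591 = 0.3734, θ = 21.93°; offset = 4.2·tan 21.93° = 1.691 m.
Total horizontal offset = 4.605 m.

4.6 m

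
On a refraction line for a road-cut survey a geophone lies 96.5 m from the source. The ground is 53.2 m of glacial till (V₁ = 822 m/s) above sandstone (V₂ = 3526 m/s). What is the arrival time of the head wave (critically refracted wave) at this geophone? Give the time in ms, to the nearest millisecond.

t = x/V₂ + 2h·√(V₂²−V₁²)/(V₁V₂).
√(V₂²−V₁²) = √(3526²−822²) = 3428.8 m/s; delay term = 2·53.2·3428.8/(822·3526) = 0.12587 s.
t = 96.5/3526 + 0.12587 = 0.15324 s.

153 ms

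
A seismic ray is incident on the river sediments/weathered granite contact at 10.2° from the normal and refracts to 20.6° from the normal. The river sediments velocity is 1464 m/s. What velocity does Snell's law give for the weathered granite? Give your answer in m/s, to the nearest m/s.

Snell's law: sin 10.2°/V₁ = sin 20.6°/V₂.
V₂ = V₁·sin 20.6°/sin 10.2° = 1464 × 1.9869 = 2908.76 m/s.

2909 m/s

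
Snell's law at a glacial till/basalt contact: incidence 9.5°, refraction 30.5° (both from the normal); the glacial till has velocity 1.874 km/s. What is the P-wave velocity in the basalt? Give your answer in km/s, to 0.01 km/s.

5.76 km/s

Snell's law: sin 9.5°/V₁ = sin 30.5°/V₂.
V₂ = V₁·sin 30.5°/sin 9.5° = 1.874 × 3.0751 = 5.76 km/s.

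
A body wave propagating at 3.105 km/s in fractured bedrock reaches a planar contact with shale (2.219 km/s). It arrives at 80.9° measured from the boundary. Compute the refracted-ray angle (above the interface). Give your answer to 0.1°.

Angle from the normal: 90° − 80.9° = 9.1°.
sin θ₁/V₁ = sin θ₂/V₂ ⇒ sin θ₂ = 2.219·sin 9.1°/3.105 = 2.219·0.1582/3.105 = 0.1130.
θ₂ = arcsin 0.1130 = 6.49° from the normal.
From the interface: 90° − 6.49° = 83.51°.

83.5°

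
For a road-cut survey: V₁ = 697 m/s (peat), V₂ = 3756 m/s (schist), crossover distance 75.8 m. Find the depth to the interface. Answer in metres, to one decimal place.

x_cross = 2h·√((V₂+V₁)/(V₂−V₁)) → h = x_cross / (2·√((V₂+V₁)/(V₂−V₁))).
√((V₂+V₁)/(V₂−V₁)) = √((3756+697)/(3756−697)) = 1.2065.
h = 75.8 / (2·1.2065) = 31.41 m.

31.4 m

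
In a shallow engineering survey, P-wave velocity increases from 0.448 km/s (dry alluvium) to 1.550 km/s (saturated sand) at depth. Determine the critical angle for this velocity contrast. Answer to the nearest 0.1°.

16.8°

At critical incidence the refracted ray runs along the interface (θ₂ = 90°), so sin θ_c = V₁/V₂.
θ_c = arcsin(0.448/1.550) = arcsin 0.2890 = 16.80°.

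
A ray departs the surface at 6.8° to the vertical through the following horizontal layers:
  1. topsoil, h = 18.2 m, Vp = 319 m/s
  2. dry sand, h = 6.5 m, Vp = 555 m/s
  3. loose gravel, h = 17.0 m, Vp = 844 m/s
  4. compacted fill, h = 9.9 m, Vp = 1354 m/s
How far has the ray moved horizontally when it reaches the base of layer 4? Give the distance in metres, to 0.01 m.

Apply Snell's law at each interface; in layer i the horizontal offset is hᵢ·tan θᵢ.
Layer 1: θ = 6.80°; offset = 18.2·tan 6.80° = 2.1702 m.
Layer 2: sin θ = 555·sin 6.8°/319 = 0.2060, θ = 11.89°; offset = 6.5·tan 11.89° = 1.3684 m.
Layer 3: sin θ = 844·sin 6.8°/319 = 0.3133, θ = 18.26°; offset = 17.0·tan 18.26° = 5.6079 m.
Layer 4: sin θ = 1354·sin 6.8°/319 = 0.5026, θ = 30.17°; offset = 9.9·tan 30.17° = 5.7550 m.
Total horizontal offset = 14.9014 m.

14.90 m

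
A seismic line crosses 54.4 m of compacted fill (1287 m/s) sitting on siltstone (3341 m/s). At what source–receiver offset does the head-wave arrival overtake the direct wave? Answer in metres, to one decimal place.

163.3 m

x_cross = 2h·√((V₂+V₁)/(V₂−V₁)).
(V₂+V₁)/(V₂−V₁) = (3341+1287)/(3341−1287) = 2.2532; √ = 1.5011.
x_cross = 2·54.4·1.5011 = 163.31 m.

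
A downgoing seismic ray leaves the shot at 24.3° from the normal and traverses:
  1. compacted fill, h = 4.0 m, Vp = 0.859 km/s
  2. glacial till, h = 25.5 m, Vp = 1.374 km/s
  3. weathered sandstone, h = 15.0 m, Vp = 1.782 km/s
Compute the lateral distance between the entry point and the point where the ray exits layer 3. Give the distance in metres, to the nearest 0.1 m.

Ray parameter p = sin 24.3° / 0.859 km/s = 4.7906e-01 s/km.
Layer 1: θ = 24.30°; offset = 4.0·tan 24.30° = 1.806 m.
Layer 2: sin θ = p·1.374 = 0.6582 → θ = 41.17°; offset = 25.5·tan 41.17° = 22.296 m.
Layer 3: sin θ = p·1.782 = 0.8537 → θ = 58.62°; offset = 15.0·tan 58.62° = 24.589 m.
Σ offsets = 48.691 m.

48.7 m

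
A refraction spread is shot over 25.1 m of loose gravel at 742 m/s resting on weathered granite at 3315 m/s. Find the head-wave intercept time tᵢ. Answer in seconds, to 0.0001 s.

tᵢ = 2h·√(V₂²−V₁²)/(V₁V₂).
√(V₂²−V₁²) = √(3315²−742²) = 3230.9 m/s.
tᵢ = 2·25.1·3230.9/(742·3315) = 0.06594 s.

0.0659 s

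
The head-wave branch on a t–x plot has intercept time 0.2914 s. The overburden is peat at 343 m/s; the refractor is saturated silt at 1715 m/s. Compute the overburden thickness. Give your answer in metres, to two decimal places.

θ_c = arcsin(343/1715) = 11.54°; cos θ_c = 0.9798.
tᵢ = 2h cos θ_c/V₁ ⇒ h = tᵢ·V₁/(2 cos θ_c) = 0.2914·343/(2·0.9798) = 51.01 m.

51.01 m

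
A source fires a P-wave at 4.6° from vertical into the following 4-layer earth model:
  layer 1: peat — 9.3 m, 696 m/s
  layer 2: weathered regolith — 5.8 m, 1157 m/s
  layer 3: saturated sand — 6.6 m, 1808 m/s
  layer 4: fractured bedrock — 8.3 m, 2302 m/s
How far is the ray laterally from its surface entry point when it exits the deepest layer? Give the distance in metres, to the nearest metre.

Ray parameter p = sin 4.6° / 696 m/s = 1.1523e-04 s/m.
Layer 1: θ = 4.60°; offset = 9.3·tan 4.60° = 0.748 m.
Layer 2: sin θ = p·1157 = 0.1333 → θ = 7.66°; offset = 5.8·tan 7.66° = 0.780 m.
Layer 3: sin θ = p·1808 = 0.2083 → θ = 12.02°; offset = 6.6·tan 12.02° = 1.406 m.
Layer 4: sin θ = p·2302 = 0.2653 → θ = 15.38°; offset = 8.3·tan 15.38° = 2.283 m.
Total horizontal offset = 5.218 m.

5 m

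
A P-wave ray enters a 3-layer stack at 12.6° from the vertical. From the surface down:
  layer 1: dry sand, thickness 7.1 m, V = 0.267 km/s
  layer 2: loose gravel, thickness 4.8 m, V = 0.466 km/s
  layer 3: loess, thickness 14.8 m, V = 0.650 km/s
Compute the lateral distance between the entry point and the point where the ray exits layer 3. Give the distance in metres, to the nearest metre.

13 m

Ray parameter p = sin 12.6° / 0.267 km/s = 8.1702e-01 s/km.
Layer 1: θ = 12.60°; offset = 7.1·tan 12.60° = 1.587 m.
Layer 2: sin θ = p·0.466 = 0.3807 → θ = 22.38°; offset = 4.8·tan 22.38° = 1.976 m.
Layer 3: sin θ = p·0.650 = 0.5311 → θ = 32.08°; offset = 14.8·tan 32.08° = 9.276 m.
Total horizontal offset = 12.839 m.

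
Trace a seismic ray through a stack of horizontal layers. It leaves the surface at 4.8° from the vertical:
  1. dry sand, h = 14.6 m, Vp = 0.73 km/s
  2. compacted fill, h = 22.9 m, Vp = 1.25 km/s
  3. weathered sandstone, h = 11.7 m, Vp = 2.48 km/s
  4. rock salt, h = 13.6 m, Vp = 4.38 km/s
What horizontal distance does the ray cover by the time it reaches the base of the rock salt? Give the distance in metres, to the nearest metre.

16 m

Apply Snell's law at each interface; in layer i the horizontal offset is hᵢ·tan θᵢ.
Layer 1: θ = 4.80°; offset = 14.6·tan 4.80° = 1.226 m.
Layer 2: sin θ = 1.25·sin 4.8°/0.73 = 0.1433, θ = 8.24°; offset = 22.9·tan 8.24° = 3.315 m.
Layer 3: sin θ = 2.48·sin 4.8°/0.73 = 0.2843, θ = 16.52°; offset = 11.7·tan 16.52° = 3.469 m.
Layer 4: sin θ = 4.38·sin 4.8°/0.73 = 0.5021, θ = 30.14°; offset = 13.6·tan 30.14° = 7.895 m.
Σ offsets = 15.906 m.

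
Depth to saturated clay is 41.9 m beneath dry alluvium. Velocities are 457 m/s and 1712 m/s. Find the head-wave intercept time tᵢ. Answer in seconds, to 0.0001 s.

0.1767 s

θ_c = arcsin(V₁/V₂) = arcsin(457/1712) = 15.48°; cos θ_c = 0.9637.
tᵢ = 2h·cos θ_c / V₁ = 2·41.9·0.9637 / 457 = 0.17672 s.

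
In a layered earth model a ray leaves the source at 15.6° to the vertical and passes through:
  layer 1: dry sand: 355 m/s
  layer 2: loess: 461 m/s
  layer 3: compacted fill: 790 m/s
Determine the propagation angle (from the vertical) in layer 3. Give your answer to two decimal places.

36.76°

Snell's law across each interface conserves sin θ / V, so sin θ_3 = V_3·sin θ₁/V₁.
sin θ_3 = 790 × sin 15.6° / 355 = 0.5984.
θ_3 = 36.76° from the vertical.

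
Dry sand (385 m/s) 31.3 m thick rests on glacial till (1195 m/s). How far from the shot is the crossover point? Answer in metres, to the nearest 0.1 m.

x_cross = 2h·√((V₂+V₁)/(V₂−V₁)).
(V₂+V₁)/(V₂−V₁) = (1195+385)/(1195−385) = 1.9506; √ = 1.3966.
x_cross = 2·31.3·1.3966 = 87.43 m.

87.4 m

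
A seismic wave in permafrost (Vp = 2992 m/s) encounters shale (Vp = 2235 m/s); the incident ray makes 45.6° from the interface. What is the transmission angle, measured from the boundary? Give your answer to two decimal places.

58.49°

Angle from the normal: 90° − 45.6° = 44.4°.
sin θ₁/V₁ = sin θ₂/V₂ ⇒ sin θ₂ = 2235·sin 44.4°/2992 = 2235·0.6997/2992 = 0.5226.
θ₂ = sin⁻¹(0.5226) = 31.51° (from vertical).
From the interface: 90° − 31.51° = 58.49°.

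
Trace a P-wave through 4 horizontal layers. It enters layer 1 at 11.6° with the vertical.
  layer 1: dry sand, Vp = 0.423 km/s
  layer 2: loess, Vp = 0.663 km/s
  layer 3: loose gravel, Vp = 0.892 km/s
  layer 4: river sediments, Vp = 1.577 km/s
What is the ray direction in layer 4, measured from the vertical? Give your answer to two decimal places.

Snell's law across each interface conserves sin θ / V, so sin θ_4 = V_4·sin θ₁/V₁.
sin θ_4 = 1.577 × sin 11.6° / 0.423 = 0.7496.
θ_4 = 48.56° from the vertical.

48.56°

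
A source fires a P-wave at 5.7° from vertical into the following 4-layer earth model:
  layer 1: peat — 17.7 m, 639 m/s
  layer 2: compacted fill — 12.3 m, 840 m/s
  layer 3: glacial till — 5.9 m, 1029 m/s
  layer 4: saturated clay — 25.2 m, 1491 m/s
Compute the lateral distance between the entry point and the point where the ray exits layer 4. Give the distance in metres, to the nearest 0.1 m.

Ray parameter p = sin 5.7° / 639 m/s = 1.5543e-04 s/m.
Layer 1: θ = 5.70°; offset = 17.7·tan 5.70° = 1.767 m.
Layer 2: sin θ = p·840 = 0.1306 → θ = 7.50°; offset = 12.3·tan 7.50° = 1.620 m.
Layer 3: sin θ = p·1029 = 0.1599 → θ = 9.20°; offset = 5.9·tan 9.20° = 0.956 m.
Layer 4: sin θ = p·1491 = 0.2317 → θ = 13.40°; offset = 25.2·tan 13.40° = 6.003 m.
Σ offsets = 10.346 m.

10.3 m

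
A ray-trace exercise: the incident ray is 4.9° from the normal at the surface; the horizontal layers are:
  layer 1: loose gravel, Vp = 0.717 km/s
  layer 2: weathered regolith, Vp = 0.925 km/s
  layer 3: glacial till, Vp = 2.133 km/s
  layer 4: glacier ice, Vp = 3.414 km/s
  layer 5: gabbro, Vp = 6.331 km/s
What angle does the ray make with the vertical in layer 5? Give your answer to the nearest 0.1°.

49.0°

Snell's law across each interface conserves sin θ / V, so sin θ_5 = V_5·sin θ₁/V₁.
sin θ_5 = 6.331 × sin 4.9° / 0.717 = 0.7542.
θ_5 = 48.96° from the vertical.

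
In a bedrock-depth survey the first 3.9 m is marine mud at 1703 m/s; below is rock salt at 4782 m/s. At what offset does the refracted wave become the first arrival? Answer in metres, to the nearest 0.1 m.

x_cross = 2h·√((V₂+V₁)/(V₂−V₁)).
(V₂+V₁)/(V₂−V₁) = (4782+1703)/(4782−1703) = 2.1062; √ = 1.4513.
x_cross = 2·3.9·1.4513 = 11.32 m.

11.3 m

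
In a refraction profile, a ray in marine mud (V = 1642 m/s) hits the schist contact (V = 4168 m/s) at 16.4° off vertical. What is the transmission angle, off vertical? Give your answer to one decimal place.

45.8°

sin θ₁/V₁ = sin θ₂/V₂ ⇒ sin θ₂ = 4168·sin 16.4°/1642 = 4168·0.2823/1642 = 0.7167.
θ₂ = arcsin 0.7167 = 45.78° from the normal.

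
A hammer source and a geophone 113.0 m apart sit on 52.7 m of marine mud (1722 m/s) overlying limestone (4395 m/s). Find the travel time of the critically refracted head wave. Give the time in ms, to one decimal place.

82.0 ms

t = x/V₂ + 2h·√(V₂²−V₁²)/(V₁V₂).
√(V₂²−V₁²) = √(4395²−1722²) = 4043.6 m/s; delay term = 2·52.7·4043.6/(1722·4395) = 0.05631 s.
t = 113.0/4395 + 0.05631 = 0.08203 s.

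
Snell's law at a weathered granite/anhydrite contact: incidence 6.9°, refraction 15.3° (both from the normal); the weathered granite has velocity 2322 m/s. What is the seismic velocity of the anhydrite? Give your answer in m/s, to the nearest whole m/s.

Snell's law: sin 6.9°/V₁ = sin 15.3°/V₂.
V₂ = V₁·sin 15.3°/sin 6.9° = 2322 × 2.1964 = 5100.13 m/s.

5100 m/s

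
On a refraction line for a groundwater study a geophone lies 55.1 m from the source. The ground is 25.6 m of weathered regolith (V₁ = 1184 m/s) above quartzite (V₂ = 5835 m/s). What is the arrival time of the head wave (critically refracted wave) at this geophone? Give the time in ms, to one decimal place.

51.8 ms

θ_c = arcsin(V₁/V₂) = arcsin(1184/5835) = 11.71°, cos θ_c = 0.9792.
Intercept time tᵢ = 2h cos θ_c / V₁ = 2·25.6·0.9792/1184 = 0.04234 s.
t = x/V₂ + tᵢ = 55.1/5835 + 0.04234 = 0.05179 s.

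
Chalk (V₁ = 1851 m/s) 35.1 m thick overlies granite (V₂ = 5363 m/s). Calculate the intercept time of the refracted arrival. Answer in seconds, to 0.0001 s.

tᵢ = 2h·√(V₂²−V₁²)/(V₁V₂).
√(V₂²−V₁²) = √(5363²−1851²) = 5033.4 m/s.
tᵢ = 2·35.1·5033.4/(1851·5363) = 0.03559 s.

0.0356 s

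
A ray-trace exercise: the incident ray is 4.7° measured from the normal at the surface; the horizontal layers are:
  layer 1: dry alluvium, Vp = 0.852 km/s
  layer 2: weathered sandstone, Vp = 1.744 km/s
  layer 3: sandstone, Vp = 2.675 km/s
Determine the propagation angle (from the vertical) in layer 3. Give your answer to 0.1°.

Snell's law across each interface conserves sin θ / V, so sin θ_3 = V_3·sin θ₁/V₁.
sin θ_3 = 2.675 × sin 4.7° / 0.852 = 0.2573.
θ_3 = arcsin 0.2573 = 14.91°.

14.9°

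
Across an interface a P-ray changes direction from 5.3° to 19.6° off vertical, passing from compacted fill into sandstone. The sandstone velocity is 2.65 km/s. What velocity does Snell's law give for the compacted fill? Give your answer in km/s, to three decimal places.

0.730 km/s

Snell's law: sin 5.3°/V₁ = sin 19.6°/V₂.
V₁ = V₂·sin 5.3°/sin 19.6° = 2.65 × 0.2754 = 0.730 km/s.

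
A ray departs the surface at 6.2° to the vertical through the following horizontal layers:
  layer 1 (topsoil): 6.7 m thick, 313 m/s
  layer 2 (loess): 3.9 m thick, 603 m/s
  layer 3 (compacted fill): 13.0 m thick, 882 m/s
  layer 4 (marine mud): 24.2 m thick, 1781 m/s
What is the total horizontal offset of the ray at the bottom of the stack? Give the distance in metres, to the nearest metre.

Apply Snell's law at each interface; in layer i the horizontal offset is hᵢ·tan θᵢ.
Layer 1: θ = 6.20°; offset = 6.7·tan 6.20° = 0.728 m.
Layer 2: sin θ = 603·sin 6.2°/313 = 0.2081, θ = 12.01°; offset = 3.9·tan 12.01° = 0.830 m.
Layer 3: sin θ = 882·sin 6.2°/313 = 0.3043, θ = 17.72°; offset = 13.0·tan 17.72° = 4.153 m.
Layer 4: sin θ = 1781·sin 6.2°/313 = 0.6145, θ = 37.92°; offset = 24.2·tan 37.92° = 18.851 m.
Σ offsets = 24.562 m.

25 m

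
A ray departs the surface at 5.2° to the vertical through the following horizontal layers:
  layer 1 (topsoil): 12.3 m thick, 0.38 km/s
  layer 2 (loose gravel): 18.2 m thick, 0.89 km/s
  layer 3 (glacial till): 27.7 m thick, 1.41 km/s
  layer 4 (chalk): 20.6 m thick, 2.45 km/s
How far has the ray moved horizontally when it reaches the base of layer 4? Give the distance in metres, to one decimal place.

Apply Snell's law at each interface; in layer i the horizontal offset is hᵢ·tan θᵢ.
Layer 1: θ = 5.20°; offset = 12.3·tan 5.20° = 1.119 m.
Layer 2: sin θ = 0.89·sin 5.2°/0.38 = 0.2123, θ = 12.26°; offset = 18.2·tan 12.26° = 3.953 m.
Layer 3: sin θ = 1.41·sin 5.2°/0.38 = 0.3363, θ = 19.65°; offset = 27.7·tan 19.65° = 9.891 m.
Layer 4: sin θ = 2.45·sin 5.2°/0.38 = 0.5843, θ = 35.76°; offset = 20.6·tan 35.76° = 14.833 m.
Total horizontal offset = 29.798 m.

29.8 m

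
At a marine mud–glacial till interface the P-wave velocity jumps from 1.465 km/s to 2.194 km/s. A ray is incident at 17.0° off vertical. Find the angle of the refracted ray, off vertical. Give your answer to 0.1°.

Snell's law: sin θ₂ = (V₂/V₁)·sin θ₁ = (2.194/1.465)·sin 17.0° = 0.4379.
θ₂ = arcsin 0.4379 = 25.97° from the normal.

26.0°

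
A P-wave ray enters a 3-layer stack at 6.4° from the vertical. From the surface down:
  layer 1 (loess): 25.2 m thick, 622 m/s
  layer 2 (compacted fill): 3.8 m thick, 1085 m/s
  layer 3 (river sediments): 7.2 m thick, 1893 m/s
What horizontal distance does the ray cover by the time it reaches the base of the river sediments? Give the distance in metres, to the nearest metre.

6 m

Ray parameter p = sin 6.4° / 622 m/s = 1.7921e-04 s/m.
Layer 1: θ = 6.40°; offset = 25.2·tan 6.40° = 2.827 m.
Layer 2: sin θ = p·1085 = 0.1944 → θ = 11.21°; offset = 3.8·tan 11.21° = 0.753 m.
Layer 3: sin θ = p·1893 = 0.3392 → θ = 19.83°; offset = 7.2·tan 19.83° = 2.597 m.
Σ offsets = 6.176 m.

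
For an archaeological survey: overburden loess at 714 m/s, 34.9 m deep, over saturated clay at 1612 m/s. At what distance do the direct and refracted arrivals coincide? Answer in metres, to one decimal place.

112.3 m

x_cross = 2h·√((V₂+V₁)/(V₂−V₁)).
(V₂+V₁)/(V₂−V₁) = (1612+714)/(1612−714) = 2.5902; √ = 1.6094.
x_cross = 2·34.9·1.6094 = 112.34 m.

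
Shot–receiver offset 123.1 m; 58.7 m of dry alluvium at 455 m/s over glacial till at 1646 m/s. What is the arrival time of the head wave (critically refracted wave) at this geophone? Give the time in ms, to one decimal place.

322.8 ms

t = x/V₂ + 2h·√(V₂²−V₁²)/(V₁V₂).
√(V₂²−V₁²) = √(1646²−455²) = 1581.9 m/s; delay term = 2·58.7·1581.9/(455·1646) = 0.24797 s.
t = 123.1/1646 + 0.24797 = 0.32276 s.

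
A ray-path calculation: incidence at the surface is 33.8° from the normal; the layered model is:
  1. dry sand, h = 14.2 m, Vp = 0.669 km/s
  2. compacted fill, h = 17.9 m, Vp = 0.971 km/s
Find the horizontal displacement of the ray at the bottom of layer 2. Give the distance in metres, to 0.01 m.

34.00 m

Ray parameter p = sin 33.8° / 0.669 km/s = 8.3153e-01 s/km.
Layer 1: θ = 33.80°; offset = 14.2·tan 33.80° = 9.5061 m.
Layer 2: sin θ = p·0.971 = 0.8074 → θ = 53.84°; offset = 17.9·tan 53.84° = 24.4971 m.
Total horizontal offset = 34.0032 m.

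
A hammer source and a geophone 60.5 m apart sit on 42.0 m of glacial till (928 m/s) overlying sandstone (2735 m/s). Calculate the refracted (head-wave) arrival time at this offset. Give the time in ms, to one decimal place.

107.3 ms

θ_c = arcsin(V₁/V₂) = arcsin(928/2735) = 19.83°, cos θ_c = 0.9407.
Intercept time tᵢ = 2h cos θ_c / V₁ = 2·42.0·0.9407/928 = 0.08515 s.
t = x/V₂ + tᵢ = 60.5/2735 + 0.08515 = 0.10727 s.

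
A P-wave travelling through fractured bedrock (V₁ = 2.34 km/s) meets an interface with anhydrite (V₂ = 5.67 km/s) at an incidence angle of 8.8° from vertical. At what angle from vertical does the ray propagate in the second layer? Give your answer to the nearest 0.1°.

sin θ₁/V₁ = sin θ₂/V₂ ⇒ sin θ₂ = 5.67·sin 8.8°/2.34 = 5.67·0.1530/2.34 = 0.3707.
θ₂ = arcsin 0.3707 = 21.76° from the normal.

21.8°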